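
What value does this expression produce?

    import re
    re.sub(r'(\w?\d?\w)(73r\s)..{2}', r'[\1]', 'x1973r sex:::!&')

The pattern matches optionally a word character, then optionally a digit, then a word character (captured); then the literal '73r', then whitespace (captured); then any character, then exactly 2 of any character.
`\1` in the replacement pulls in group 1's text for each match.

'[x19]:::!&'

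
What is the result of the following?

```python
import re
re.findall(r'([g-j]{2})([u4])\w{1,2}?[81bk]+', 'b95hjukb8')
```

This matches exactly 2 of a character in [g-j] (captured); then one of [u4] (captured); then 1 to 2 of a word character (lazy), then one or more of one of [81bk].
Scanning left to right: at [3:9] match 'hjukb8', groups = ('hj', 'u').
With 2 capturing groups, `findall` returns a 2-tuple per match.

[('hj', 'u')]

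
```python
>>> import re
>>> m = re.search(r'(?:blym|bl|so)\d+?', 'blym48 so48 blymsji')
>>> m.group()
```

'blym4'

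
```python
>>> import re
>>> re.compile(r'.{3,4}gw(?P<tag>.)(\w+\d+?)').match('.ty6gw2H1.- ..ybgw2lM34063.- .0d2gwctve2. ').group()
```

`re.match` won't scan ahead — the pattern has to work from the very first character.
The match spans [0:9] → '.ty6gw2H1'.

'.ty6gw2H1'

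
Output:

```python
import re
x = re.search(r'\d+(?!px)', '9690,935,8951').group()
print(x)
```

9690

The negative lookaround is zero-width — it rules out positions where the adjacent text would match, without consuming anything.
The match spans [0:4] → '9690'.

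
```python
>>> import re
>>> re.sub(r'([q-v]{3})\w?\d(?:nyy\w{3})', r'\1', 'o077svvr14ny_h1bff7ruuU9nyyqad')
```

'o077svvr14ny_h1bff7ruu'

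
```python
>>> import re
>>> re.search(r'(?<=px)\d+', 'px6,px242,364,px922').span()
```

(2, 3)

Lookahead/lookbehind check context without consuming it, so the matched span excludes the asserted characters.
Unlike `match`, `search` isn't anchored — it looks for the pattern anywhere in the string.
The match spans [2:3] → '6'.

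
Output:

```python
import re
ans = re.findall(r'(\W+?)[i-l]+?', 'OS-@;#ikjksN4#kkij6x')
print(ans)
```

['-@;#', '#']

Pattern: one or more of a non-word character (lazy) (captured); then one or more of a character in [i-l] (lazy).
Scanning left to right: at [2:7] match '-@;#i', group 1 = '-@;#'; at [13:15] match '#k', group 1 = '#'.
`findall` collects group 1 from each match (2 total).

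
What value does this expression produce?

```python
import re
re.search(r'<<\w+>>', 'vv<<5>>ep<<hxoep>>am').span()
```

(2, 7)

`search` walks the string left to right and returns the first match it finds.
The match spans [2:7] → '<<5>>'.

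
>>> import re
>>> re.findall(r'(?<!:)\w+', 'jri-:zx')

['jri', 'x']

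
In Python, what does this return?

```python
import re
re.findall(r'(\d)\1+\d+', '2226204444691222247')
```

`\1` is not a pattern — it's the concrete string captured by group 1, re-applied verbatim.
Scanning left to right: at [0:19] match '2226204444691222247', group 1 = '2'.
Because there's exactly one group, `findall` drops the full match and keeps group 1 from the one hit.

['2']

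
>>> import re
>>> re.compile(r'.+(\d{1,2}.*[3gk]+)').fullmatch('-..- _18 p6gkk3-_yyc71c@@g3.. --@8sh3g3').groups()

The match spans [0:39] → '-..- _18 p6gkk3-_yyc71c@@g3.. --@8sh3g3'.
Captured: group 1 = '3g3'.

('3g3',)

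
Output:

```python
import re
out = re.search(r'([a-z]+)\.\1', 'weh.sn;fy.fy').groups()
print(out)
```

('fy',)

`\1` has to match the exact text group 1 already captured.
`search` walks the string left to right and returns the first match it finds.
The match spans [7:12] → 'fy.fy'.
Captured: group 1 = 'fy'.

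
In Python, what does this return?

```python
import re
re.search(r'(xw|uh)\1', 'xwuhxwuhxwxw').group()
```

The backreference `\1` re-matches whatever the first group consumed, character for character.
Unlike `match`, `search` isn't anchored — it looks for the pattern anywhere in the string.
The match spans [8:12] → 'xwxw'.
Captured: group 1 = 'xw'.

'xwxw'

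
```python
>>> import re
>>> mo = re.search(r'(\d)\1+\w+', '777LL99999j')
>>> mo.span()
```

The backreference `\1` re-matches whatever the first group consumed, character for character.
`search` walks the string left to right and returns the first match it finds.
The match spans [0:11] → '777LL99999j'.
Captured: group 1 = '7'.

(0, 11)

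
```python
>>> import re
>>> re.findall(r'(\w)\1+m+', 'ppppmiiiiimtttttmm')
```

['p', 'i', 't']

`\1` has to match the exact text group 1 already captured.
Scanning left to right: at [0:5] match 'ppppm', group 1 = 'p'; at [5:11] match 'iiiiim', group 1 = 'i'; at [11:18] match 'tttttmm', group 1 = 't'.
Because there's exactly one group, `findall` drops the full match and keeps group 1 from each hit.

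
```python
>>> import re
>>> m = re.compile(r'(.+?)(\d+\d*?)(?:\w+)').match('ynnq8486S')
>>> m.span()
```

(0, 9)

`re.match` only tries the pattern at the start of the string.
The match spans [0:9] → 'ynnq8486S'.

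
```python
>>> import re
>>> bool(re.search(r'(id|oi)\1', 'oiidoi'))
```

False

A backreference is literal: `\1` must see the identical characters the first group matched.
`search` walks the string left to right and returns the first match it finds.
Here no position works, so the call returns None, and `bool(None)` is False.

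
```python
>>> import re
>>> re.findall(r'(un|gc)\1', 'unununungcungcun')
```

A backreference is literal: `\1` must see the identical characters the first group matched.
Matches: at [0:4] match 'unun', group 1 = 'un'; at [4:8] match 'unun', group 1 = 'un'.
With a single group, `findall` returns only what that group captured — 2 items.

['un', 'un']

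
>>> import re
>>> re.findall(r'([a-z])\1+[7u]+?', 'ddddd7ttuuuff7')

['d', 't', 'f']

A backreference is literal: `\1` must see the identical characters the first group matched.
With a single group, `findall` returns only what that group captured — 3 items.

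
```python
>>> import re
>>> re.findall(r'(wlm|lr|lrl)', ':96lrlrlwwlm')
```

['lr', 'lr', 'wlm']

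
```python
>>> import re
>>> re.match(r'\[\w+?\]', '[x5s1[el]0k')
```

`re.match` won't scan ahead — the pattern has to work from the very first character.
Here position 0 doesn't satisfy it, so the call returns None.

None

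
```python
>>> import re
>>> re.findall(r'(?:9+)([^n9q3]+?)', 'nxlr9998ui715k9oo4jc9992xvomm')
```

The pattern matches one or more of a literal '9' (non-capturing group); then one or more of any character except [n9q3] (lazy) (captured).
Matches: at [4:8] match '9998', group 1 = '8'; at [14:16] match '9o', group 1 = 'o'; at [20:24] match '9992', group 1 = '2'.
Because there's exactly one group, `findall` drops the full match and keeps group 1 from each hit.

['8', 'o', '2']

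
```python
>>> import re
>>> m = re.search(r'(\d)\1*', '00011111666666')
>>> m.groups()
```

('0',)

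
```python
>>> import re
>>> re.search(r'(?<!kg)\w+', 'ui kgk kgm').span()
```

The negative lookaround is zero-width — it rules out positions where the adjacent text would match, without consuming anything.
Unlike `match`, `search` isn't anchored — it looks for the pattern anywhere in the string.
The match spans [0:2] → 'ui'.

(0, 2)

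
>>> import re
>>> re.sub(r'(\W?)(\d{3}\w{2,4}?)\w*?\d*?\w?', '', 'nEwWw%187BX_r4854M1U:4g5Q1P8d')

'nEwWwrU:4g5Q1P8d'

Because the quantifier is non-greedy, it stops expanding at the earliest point where the rest of the pattern can succeed.
Every occurrence is swapped for ''.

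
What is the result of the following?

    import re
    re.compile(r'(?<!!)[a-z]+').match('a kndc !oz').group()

'a'

`re.match` won't scan ahead — the pattern has to work from the very first character.
The match spans [0:1] → 'a'.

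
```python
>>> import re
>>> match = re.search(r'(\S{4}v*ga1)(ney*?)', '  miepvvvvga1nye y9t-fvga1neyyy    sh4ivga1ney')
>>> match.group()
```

'9t-fvga1ne'

Lazy quantifiers expand one character at a time until the remainder of the pattern can match.
The match spans [18:28] → '9t-fvga1ne'.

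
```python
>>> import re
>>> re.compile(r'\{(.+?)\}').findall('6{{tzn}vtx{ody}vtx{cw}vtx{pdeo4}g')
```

['{tzn', 'ody', 'cw', 'pdeo4']

Lazy quantifiers expand one character at a time until the remainder of the pattern can match.
Matches: at [1:7] match '{{tzn}', group 1 = '{tzn'; at [10:15] match '{ody}', group 1 = 'ody'; at [18:22] match '{cw}', group 1 = 'cw'; at [25:32] match '{pdeo4}', group 1 = 'pdeo4'.
One capturing group, so `findall` returns just the captured substring from each match — 4 in all.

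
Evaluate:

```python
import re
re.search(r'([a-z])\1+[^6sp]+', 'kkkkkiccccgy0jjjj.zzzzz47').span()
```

(0, 25)

`\1` has to match the exact text group 1 already captured.
`re.search` scans for the first position where the pattern succeeds.
The match spans [0:25] → 'kkkkkiccccgy0jjjj.zzzzz47'.
Captured: group 1 = 'k'.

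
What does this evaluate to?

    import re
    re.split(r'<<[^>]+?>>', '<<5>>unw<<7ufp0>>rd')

Splitting on the pattern gives 3 pieces.

['', 'unw', 'rd']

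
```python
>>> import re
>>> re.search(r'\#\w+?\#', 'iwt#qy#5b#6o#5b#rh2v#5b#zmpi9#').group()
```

'#qy#'

`search` walks the string left to right and returns the first match it finds.
The match spans [3:7] → '#qy#'.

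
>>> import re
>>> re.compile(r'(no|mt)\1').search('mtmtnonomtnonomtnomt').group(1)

'mt'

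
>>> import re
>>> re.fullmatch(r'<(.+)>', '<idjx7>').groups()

('idjx7',)

`re.fullmatch` is like wrapping the pattern in `^…$` (in single-line mode).
The match spans [0:7] → '<idjx7>'.
Captured: group 1 = 'idjx7'.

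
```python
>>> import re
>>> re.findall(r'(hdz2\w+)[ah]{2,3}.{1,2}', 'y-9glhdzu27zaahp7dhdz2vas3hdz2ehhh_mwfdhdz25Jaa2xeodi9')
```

Pattern: the literal 'hd', then the literal 'z2', then one or more of a word character (captured); then 2 to 3 of one of [ah], then 1 to 2 of any character.
Walking the string: at [18:49] match 'hdz2vas3hdz2ehhh_mwfdhdz25Jaa2x', group 1 = 'hdz2vas3hdz2ehhh_mwfdhdz25J'.
With a single group, `findall` returns only what that group captured — 1 item.

['hdz2vas3hdz2ehhh_mwfdhdz25J']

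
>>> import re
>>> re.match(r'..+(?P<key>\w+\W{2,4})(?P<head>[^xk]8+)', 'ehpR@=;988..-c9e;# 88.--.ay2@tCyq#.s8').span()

(0, 37)

This matches any character, then one or more of any character; then one or more of a word character, then 2 to 4 of a non-word character (captured as 'key'); then any character except [xk], then one or more of the literal '8' (captured as 'head').
`match` is anchored at position 0; if the pattern doesn't fit there, it returns None.
The match spans [0:37] → 'ehpR@=;988..-c9e;# 88.--.ay2@tCyq#.s8'.
Captured: group 1 = 'q#.', group 2 = 's8'.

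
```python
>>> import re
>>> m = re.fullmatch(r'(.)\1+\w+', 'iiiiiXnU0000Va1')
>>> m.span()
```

The backreference `\1` re-matches whatever the first group consumed, character for character.
`fullmatch` succeeds only if the pattern covers the string from start to end.
The match spans [0:15] → 'iiiiiXnU0000Va1'.
Captured: group 1 = 'i'.

(0, 15)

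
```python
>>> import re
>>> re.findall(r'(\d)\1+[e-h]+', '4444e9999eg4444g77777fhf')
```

['4', '9', '4', '7']

After group 1 captures some text, `\1` only succeeds where that same text appears again.
One capturing group, so `findall` returns just the captured substring from each match — 4 in all.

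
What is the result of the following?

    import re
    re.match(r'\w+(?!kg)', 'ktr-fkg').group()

'ktr'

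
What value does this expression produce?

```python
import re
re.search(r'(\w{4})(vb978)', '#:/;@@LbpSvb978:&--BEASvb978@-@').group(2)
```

'vb978'

The match spans [6:15] → 'LbpSvb978'.
Captured: group 1 = 'LbpS', group 2 = 'vb978'.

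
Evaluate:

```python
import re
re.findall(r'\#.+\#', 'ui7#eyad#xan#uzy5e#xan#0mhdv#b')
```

['#eyad#xan#uzy5e#xan#0mhdv#']

Scanning left to right: at [3:29] → '#eyad#xan#uzy5e#xan#0mhdv#'.
No capturing groups, so `findall` returns the 1 full match string.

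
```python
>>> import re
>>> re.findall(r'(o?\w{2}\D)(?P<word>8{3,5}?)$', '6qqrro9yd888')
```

[('o9yd', '888')]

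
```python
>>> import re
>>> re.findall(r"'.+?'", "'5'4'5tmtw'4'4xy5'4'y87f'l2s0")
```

["'5'", "'5tmtw'", "'4xy5'", "'y87f'"]

No capturing groups, so `findall` returns the 4 full match strings.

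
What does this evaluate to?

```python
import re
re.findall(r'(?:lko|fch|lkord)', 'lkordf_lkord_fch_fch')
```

Alternation isn't longest-match — the leftmost alternative that fits at this position is chosen.
Walking the string: at [0:3] → 'lko'; at [7:10] → 'lko'; at [13:16] → 'fch'; at [17:20] → 'fch'.
No capturing groups, so `findall` returns the 4 full match strings.

['lko', 'lko', 'fch', 'fch']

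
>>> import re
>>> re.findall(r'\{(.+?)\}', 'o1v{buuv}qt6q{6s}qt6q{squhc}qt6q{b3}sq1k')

Lazy quantifiers expand one character at a time until the remainder of the pattern can match.
Matches: at [3:9] match '{buuv}', group 1 = 'buuv'; at [13:17] match '{6s}', group 1 = '6s'; at [21:28] match '{squhc}', group 1 = 'squhc'; at [32:36] match '{b3}', group 1 = 'b3'.
Because there's exactly one group, `findall` drops the full match and keeps group 1 from each hit.

['buuv', '6s', 'squhc', 'b3']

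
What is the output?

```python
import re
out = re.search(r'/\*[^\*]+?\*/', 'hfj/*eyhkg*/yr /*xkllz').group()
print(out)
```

/*eyhkg*/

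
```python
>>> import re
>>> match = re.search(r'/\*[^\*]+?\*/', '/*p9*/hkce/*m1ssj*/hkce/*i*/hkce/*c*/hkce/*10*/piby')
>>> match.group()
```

'/*p9*/'

The match spans [0:6] → '/*p9*/'.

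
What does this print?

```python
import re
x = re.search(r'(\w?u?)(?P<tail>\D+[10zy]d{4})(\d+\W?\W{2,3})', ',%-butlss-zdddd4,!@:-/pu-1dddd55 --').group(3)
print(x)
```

The pattern matches optionally a word character, then optionally a literal 'u' (captured); then one or more of a non-digit, then one of [10zy], then exactly 4 of the literal 'd' (captured as 'tail'); then one or more of a digit, then optionally a non-word character, then 2 to 3 of a non-word character (captured).
Unlike `match`, `search` isn't anchored — it looks for the pattern anywhere in the string.
The match spans [0:20] → ',%-butlss-zdddd4,!@:'.
Captured: group 1 = '', group 2 = ',%-butlss-zdddd', group 3 = '4,!@:'.

4,!@:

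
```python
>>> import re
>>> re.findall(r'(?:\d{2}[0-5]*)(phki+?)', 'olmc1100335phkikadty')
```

This matches exactly 2 of a digit, then zero or more of a character in [0-5] (non-capturing group); then the literal 'ph', then a literal 'k', then one or more of the literal 'i' (lazy) (captured).
Matches: at [4:15] match '1100335phki', group 1 = 'phki'.
`findall` collects group 1 from the one match (1 total).

['phki']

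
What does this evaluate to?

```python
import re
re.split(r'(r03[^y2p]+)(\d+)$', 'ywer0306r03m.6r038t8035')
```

['ywe', 'r0306r03m.6r038t803', '5', '']

Pattern: the literal 'r03', then one or more of any character except [y2p] (captured); then one or more of a digit (captured); then anchored at the end.
Matches to split on: at [3:23] → 'r0306r03m.6r038t8035'.
Because the pattern has a capturing group, `split` also inserts each captured text between the pieces.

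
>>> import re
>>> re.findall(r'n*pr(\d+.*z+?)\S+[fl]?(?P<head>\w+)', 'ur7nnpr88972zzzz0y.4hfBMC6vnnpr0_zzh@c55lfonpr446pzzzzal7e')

[('88972zzzz0y.4hfBMC6vnnpr0_zzh@c55lfonpr446pzzzz', 'e')]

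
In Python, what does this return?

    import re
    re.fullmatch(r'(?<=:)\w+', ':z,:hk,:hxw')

The lookaround is zero-width — it requires the adjacent text to match without consuming it, so the asserted text isn't part of the match.
`re.fullmatch` is like wrapping the pattern in `^…$` (in single-line mode).
Here there's no way to consume every character, so the call returns None.

None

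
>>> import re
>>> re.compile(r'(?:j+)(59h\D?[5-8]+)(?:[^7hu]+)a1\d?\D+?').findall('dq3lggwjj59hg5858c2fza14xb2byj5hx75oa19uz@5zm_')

['59hg5858']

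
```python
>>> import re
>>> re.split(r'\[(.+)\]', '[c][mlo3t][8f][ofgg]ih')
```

Matches to split on: at [0:20] → '[c][mlo3t][8f][ofgg]'.
Because the pattern has a capturing group, `split` also inserts each captured text between the pieces.

['', 'c][mlo3t][8f][ofgg', 'ih']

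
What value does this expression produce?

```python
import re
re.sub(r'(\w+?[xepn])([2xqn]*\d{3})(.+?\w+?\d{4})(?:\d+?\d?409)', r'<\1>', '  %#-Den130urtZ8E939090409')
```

'  %#-<De>'

This matches one or more of a word character (lazy), then one of [xepn] (captured); then zero or more of one of [2xqn], then exactly 3 of a digit (captured); then one or more of any character (lazy), then one or more of a word character (lazy), then exactly 4 of a digit (captured); then one or more of a digit (lazy), then optionally a digit, then the literal '409' (non-capturing group).
A `+?`/`*?`/`{m,n}?` starts at its minimum and grows only as far as needed for what follows to match.
Matches: at [5:26] → 'Den130urtZ8E939090409'.
The replacement refers to a captured group, so each match is rewritten using its own captured text.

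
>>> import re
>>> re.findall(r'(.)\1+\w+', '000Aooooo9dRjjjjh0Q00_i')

A backreference is literal: `\1` must see the identical characters the first group matched.
Scanning left to right: at [0:23] match '000Aooooo9dRjjjjh0Q00_i', group 1 = '0'.
With a single group, `findall` returns only what that group captured — 1 item.

['0']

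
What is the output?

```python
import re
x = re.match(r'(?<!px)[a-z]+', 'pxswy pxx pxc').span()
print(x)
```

(0, 5)

The negative lookaround is zero-width — it rules out positions where the adjacent text would match, without consuming anything.
`match` is anchored at position 0; if the pattern doesn't fit there, it returns None.
The match spans [0:5] → 'pxswy'.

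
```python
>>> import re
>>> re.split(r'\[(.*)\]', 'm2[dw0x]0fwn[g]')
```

['m2', 'dw0x]0fwn[g', '']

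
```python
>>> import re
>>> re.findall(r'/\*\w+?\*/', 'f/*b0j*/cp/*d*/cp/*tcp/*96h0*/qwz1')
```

No capturing groups, so `findall` returns the 3 full match strings.

['/*b0j*/', '/*d*/', '/*96h0*/']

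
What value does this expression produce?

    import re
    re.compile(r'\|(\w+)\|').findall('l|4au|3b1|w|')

['4au', 'w']

One capturing group, so `findall` returns just the captured substring from each match — 2 in all.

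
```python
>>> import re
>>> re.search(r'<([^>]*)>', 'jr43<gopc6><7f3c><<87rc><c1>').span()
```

(4, 11)

`re.search` scans for the first position where the pattern succeeds.
The match spans [4:11] → '<gopc6>'.
Captured: group 1 = 'gopc6'.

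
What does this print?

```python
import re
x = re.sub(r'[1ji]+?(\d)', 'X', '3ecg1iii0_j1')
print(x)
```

`sub` substitutes 'X' at each match site.

3ecgX_X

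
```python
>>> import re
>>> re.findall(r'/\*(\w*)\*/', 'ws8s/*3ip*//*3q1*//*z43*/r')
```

['3ip', '3q1', 'z43']

Because there's exactly one group, `findall` drops the full match and keeps group 1 from each hit.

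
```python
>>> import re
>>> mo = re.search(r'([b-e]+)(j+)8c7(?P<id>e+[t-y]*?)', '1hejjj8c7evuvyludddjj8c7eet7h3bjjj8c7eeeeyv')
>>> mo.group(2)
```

The match spans [2:10] → 'ejjj8c7e'.
Captured: group 1 = 'e', group 2 = 'jjj', group 3 = 'e'.

'jjj'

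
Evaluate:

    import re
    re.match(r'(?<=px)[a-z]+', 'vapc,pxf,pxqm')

The positive lookaround only admits positions where the adjacent text matches; those characters stay outside the span.
`re.match` won't scan ahead — the pattern has to work from the very first character.
Here the pattern fails at index 0, so the call returns None.

None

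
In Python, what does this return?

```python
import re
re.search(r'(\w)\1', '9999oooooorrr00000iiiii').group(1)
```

'9'

The match spans [0:2] → '99'.
Captured: group 1 = '9'.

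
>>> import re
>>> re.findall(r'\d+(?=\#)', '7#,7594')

['7']

The lookaround is zero-width — it requires the adjacent text to match without consuming it, so the asserted text isn't part of the match.
`findall` yields the raw match text (1 of them) because the pattern has no groups.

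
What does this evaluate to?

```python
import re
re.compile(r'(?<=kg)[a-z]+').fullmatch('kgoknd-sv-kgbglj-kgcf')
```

None

Lookahead/lookbehind check context without consuming it, so the matched span excludes the asserted characters.
For `fullmatch`, every character of the input must be accounted for by the pattern.
Here the pattern can't cover the whole string, so the call returns None.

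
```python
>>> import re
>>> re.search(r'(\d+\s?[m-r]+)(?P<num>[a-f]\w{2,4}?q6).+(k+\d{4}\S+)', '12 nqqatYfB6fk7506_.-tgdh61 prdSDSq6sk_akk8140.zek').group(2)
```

Pattern: one or more of a digit, then optionally whitespace, then one or more of a character in [m-r] (captured); then a character in [a-f], then 2 to 4 of a word character (lazy), then the literal 'q6' (captured as 'num'); then one or more of any character; then one or more of the literal 'k', then exactly 4 of a digit, then one or more of a non-whitespace character (captured).
Unlike `match`, `search` isn't anchored — it looks for the pattern anywhere in the string.
The match spans [25:50] → '61 prdSDSq6sk_akk8140.zek'.
Captured: group 1 = '61 pr', group 2 = 'dSDSq6', group 3 = 'k8140.zek'.

'dSDSq6'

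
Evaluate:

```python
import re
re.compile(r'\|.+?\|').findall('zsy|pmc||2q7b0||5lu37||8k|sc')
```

['|pmc|', '|2q7b0|', '|5lu37|', '|8k|']

A non-greedy quantifier consumes as few characters as it can — just enough that the remainder of the pattern still matches from where it stops; whatever follows it matches normally.
`findall` yields the raw match text (4 of them) because the pattern has no groups.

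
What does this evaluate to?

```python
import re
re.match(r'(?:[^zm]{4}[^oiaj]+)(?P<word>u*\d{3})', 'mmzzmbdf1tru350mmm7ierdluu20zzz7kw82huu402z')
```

The pattern matches exactly 4 of any character except [zm], then one or more of any character except [oiaj] (non-capturing group); then zero or more of the literal 'u', then exactly 3 of a digit (captured as 'word').
`re.match` only tries the pattern at the start of the string.
Here position 0 doesn't satisfy it, so the call returns None.

None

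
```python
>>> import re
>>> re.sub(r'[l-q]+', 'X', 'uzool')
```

Pattern: one or more of a character in [l-q].
Every occurrence is swapped for 'X'.

'uzX'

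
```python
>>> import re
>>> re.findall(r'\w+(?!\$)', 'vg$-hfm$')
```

The negative lookahead/lookbehind blocks any match where the forbidden context is present.
Scanning left to right: at [0:1] → 'v'; at [4:6] → 'hf'.
`findall` yields the raw match text (2 of them) because the pattern has no groups.

['v', 'hf']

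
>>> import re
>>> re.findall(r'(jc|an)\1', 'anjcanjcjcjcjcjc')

['jc', 'jc']

`\1` is not a pattern — it's the concrete string captured by group 1, re-applied verbatim.
Matches: at [6:10] match 'jcjc', group 1 = 'jc'; at [10:14] match 'jcjc', group 1 = 'jc'.
With a single group, `findall` returns only what that group captured — 2 items.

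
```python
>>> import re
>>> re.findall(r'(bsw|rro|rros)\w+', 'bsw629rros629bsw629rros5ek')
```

Matches: at [0:26] match 'bsw629rros629bsw629rros5ek', group 1 = 'bsw'.
With a single group, `findall` returns only what that group captured — 1 item.

['bsw']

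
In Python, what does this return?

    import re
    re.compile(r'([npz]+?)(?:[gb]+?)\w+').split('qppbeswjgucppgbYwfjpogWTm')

Pattern: one or more of one of [npz] (lazy) (captured); then one or more of one of [gb] (lazy) (non-capturing group); then one or more of a word character.
Matches to split on: at [1:25] → 'ppbeswjgucppgbYwfjpogWTm'.
Because the pattern has a capturing group, `split` also inserts each captured text between the pieces.

['q', 'pp', '']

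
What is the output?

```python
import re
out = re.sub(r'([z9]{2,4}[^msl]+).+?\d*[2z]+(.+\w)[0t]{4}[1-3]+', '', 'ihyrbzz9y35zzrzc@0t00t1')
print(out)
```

ihyrb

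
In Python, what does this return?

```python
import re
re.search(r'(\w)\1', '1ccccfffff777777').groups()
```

('c',)

`\1` has to match the exact text group 1 already captured.
`search` walks the string left to right and returns the first match it finds.
The match spans [1:3] → 'cc'.
Captured: group 1 = 'c'.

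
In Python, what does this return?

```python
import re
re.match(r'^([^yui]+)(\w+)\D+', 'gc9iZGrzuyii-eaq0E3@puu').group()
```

'gc9iZGrzuyii-eaq'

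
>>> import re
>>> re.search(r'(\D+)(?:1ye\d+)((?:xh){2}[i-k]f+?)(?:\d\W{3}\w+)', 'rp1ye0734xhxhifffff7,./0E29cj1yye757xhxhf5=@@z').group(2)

'xhxhifffff'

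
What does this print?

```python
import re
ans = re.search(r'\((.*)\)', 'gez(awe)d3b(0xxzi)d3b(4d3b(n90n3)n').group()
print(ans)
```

(awe)d3b(0xxzi)d3b(4d3b(n90n3)

`re.search` tries every starting position until one works.
The match spans [3:33] → '(awe)d3b(0xxzi)d3b(4d3b(n90n3)'.
Captured: group 1 = 'awe)d3b(0xxzi)d3b(4d3b(n90n3'.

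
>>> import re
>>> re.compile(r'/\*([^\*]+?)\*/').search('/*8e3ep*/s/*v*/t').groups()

The match spans [0:9] → '/*8e3ep*/'.
Captured: group 1 = '8e3ep'.

('8e3ep',)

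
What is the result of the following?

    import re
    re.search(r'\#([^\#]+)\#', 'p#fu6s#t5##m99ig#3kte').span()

The match spans [1:7] → '#fu6s#'.

(1, 7)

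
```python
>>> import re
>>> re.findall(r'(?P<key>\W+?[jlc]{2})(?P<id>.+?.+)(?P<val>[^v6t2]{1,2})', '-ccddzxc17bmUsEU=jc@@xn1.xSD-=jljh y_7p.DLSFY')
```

[('-cc', 'ddzxc17bmUsEU=jc@@xn1.xSD-=jljh y_7p.DLSF', 'Y')]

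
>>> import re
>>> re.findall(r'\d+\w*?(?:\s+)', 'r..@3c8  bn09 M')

['3c8  ', '09 ']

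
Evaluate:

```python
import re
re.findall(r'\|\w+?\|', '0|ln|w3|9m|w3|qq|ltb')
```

Matches: at [1:5] → '|ln|'; at [7:11] → '|9m|'; at [13:17] → '|qq|'.
Since nothing is captured, `findall` lists the 3 matched substrings directly.

['|ln|', '|9m|', '|qq|']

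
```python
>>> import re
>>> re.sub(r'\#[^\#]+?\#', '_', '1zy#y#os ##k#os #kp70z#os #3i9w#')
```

'1zy_os #_os _os _'

Matches: at [3:6] → '#y#'; at [10:13] → '#k#'; at [16:23] → '#kp70z#'; at [26:32] → '#3i9w#'.
Each match is replaced by '_'.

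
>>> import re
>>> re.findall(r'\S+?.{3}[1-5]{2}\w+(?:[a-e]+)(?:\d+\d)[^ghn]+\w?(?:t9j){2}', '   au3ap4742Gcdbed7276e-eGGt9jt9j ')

With no groups in the pattern, `findall` gives back each whole match — 1 here.

['au3ap4742Gcdbed7276e-eGGt9jt9j']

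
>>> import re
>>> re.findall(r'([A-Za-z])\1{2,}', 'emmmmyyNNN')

`\1` is not a pattern — it's the concrete string captured by group 1, re-applied verbatim.
Matches: at [1:5] match 'mmmm', group 1 = 'm'; at [7:10] match 'NNN', group 1 = 'N'.
With a single group, `findall` returns only what that group captured — 2 items.

['m', 'N']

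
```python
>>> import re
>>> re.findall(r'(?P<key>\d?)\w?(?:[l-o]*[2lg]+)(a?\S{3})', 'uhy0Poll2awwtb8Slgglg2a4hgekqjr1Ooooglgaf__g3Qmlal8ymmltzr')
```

[('0', 'awwt'), ('8', 'a4hg'), ('1', 'af__'), ('', '3Qm'), ('', 'al8y'), ('', 'tzr')]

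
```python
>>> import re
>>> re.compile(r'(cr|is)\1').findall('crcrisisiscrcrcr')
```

The backreference `\1` re-matches whatever the first group consumed, character for character.
`findall` collects group 1 from each match (3 total).

['cr', 'is', 'cr']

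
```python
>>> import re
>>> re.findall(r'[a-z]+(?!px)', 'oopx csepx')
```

`(?!…)`/`(?<!…)` only lets a position through if the neighbouring text does NOT match; no characters are consumed.
Matches: at [0:4] → 'oopx'; at [5:10] → 'csepx'.
Since nothing is captured, `findall` lists the 2 matched substrings directly.

['oopx', 'csepx']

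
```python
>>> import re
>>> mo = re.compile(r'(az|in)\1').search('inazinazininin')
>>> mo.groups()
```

('in',)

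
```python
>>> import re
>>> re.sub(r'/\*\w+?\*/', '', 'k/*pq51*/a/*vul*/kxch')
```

'kakxch'

Every occurrence is swapped for ''.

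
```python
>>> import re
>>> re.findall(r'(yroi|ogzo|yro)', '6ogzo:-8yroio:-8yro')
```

Alternation tries branches left to right and keeps the first one that lets the overall match succeed at that position.
Walking the string: at [1:5] match 'ogzo', group 1 = 'ogzo'; at [8:12] match 'yroi', group 1 = 'yroi'; at [16:19] match 'yro', group 1 = 'yro'.
One capturing group, so `findall` returns just the captured substring from each match — 3 in all.

['ogzo', 'yroi', 'yro']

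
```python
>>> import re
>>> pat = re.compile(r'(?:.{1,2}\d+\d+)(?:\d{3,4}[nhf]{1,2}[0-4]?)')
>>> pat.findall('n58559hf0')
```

['n58559hf0']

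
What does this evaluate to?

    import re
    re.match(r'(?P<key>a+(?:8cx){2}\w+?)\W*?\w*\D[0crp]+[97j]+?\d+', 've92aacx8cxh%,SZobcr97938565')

None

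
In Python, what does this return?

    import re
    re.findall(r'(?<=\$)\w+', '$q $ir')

['q', 'ir']

Because the assertion is zero-width, the text it checks is not consumed and won't appear in the result.
With no groups in the pattern, `findall` gives back each whole match — 2 here.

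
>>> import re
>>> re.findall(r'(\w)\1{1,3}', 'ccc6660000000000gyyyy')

A backreference is literal: `\1` must see the identical characters the first group matched.
One capturing group, so `findall` returns just the captured substring from each match — 6 in all.

['c', '6', '0', '0', '0', 'y']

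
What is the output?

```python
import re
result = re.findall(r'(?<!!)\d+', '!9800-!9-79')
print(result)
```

A negative assertion filters positions out without eating any characters.
Walking the string: at [2:5] → '800'; at [9:11] → '79'.
No capturing groups, so `findall` returns the 2 full match strings.

['800', '79']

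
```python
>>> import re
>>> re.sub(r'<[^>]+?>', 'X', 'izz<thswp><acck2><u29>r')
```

'izzXXXr'

Matches: at [3:10] → '<thswp>'; at [10:17] → '<acck2>'; at [17:22] → '<u29>'.
Each match is replaced by 'X'.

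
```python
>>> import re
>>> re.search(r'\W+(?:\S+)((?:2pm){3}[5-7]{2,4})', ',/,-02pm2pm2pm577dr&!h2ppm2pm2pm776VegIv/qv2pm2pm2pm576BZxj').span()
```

(0, 55)

The match spans [0:55] → ',/,-02pm2pm2pm577dr&!h2ppm2pm2pm776VegIv/qv2pm2pm2pm576'.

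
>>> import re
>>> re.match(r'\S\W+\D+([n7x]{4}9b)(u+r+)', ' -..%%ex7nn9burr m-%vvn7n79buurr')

None

`re.match` only tries the pattern at the start of the string.
Here position 0 doesn't satisfy it, so the call returns None.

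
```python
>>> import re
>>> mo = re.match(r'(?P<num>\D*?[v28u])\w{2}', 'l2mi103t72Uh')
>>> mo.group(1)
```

This matches zero or more of a non-digit (lazy), then one of [v28u] (captured as 'num'); then exactly 2 of a word character.
`match` is anchored at position 0; if the pattern doesn't fit there, it returns None.
The match spans [0:4] → 'l2mi'.
Captured: group 1 = 'l2'.

'l2'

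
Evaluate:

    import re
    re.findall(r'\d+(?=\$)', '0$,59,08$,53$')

['0', '08', '53']

The lookaround is zero-width — it requires the adjacent text to match without consuming it, so the asserted text isn't part of the match.
Scanning left to right: at [0:1] → '0'; at [6:8] → '08'; at [10:12] → '53'.
No capturing groups, so `findall` returns the 3 full match strings.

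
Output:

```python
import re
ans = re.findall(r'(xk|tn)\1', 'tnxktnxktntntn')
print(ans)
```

['tn']

After group 1 captures some text, `\1` only succeeds where that same text appears again.
Scanning left to right: at [8:12] match 'tntn', group 1 = 'tn'.
With a single group, `findall` returns only what that group captured — 1 item.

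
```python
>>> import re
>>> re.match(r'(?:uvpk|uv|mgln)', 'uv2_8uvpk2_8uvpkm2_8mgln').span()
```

(0, 2)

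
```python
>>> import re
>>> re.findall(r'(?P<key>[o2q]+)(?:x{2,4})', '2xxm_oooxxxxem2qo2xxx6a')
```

Pattern: one or more of one of [o2q] (captured as 'key'); then 2 to 4 of a literal 'x' (non-capturing group).
Because there's exactly one group, `findall` drops the full match and keeps group 1 from each hit.

['2', 'ooo', '2qo2']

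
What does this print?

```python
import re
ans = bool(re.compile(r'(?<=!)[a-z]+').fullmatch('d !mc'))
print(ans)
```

False

`fullmatch` succeeds only if the pattern covers the string from start to end.
Here the pattern can't cover the whole string, so the call returns None, and `bool(None)` is False.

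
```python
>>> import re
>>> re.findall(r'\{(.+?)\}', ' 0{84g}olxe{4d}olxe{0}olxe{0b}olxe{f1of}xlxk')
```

['84g', '4d', '0', '0b', 'f1of']

A non-greedy quantifier consumes as few characters as it can — just enough that the remainder of the pattern still matches from where it stops; whatever follows it matches normally.
`findall` collects group 1 from each match (5 total).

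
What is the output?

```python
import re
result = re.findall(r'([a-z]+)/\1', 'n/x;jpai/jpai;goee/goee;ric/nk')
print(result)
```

['jpai', 'goee']

After group 1 captures some text, `\1` only succeeds where that same text appears again.
Walking the string: at [4:13] match 'jpai/jpai', group 1 = 'jpai'; at [14:23] match 'goee/goee', group 1 = 'goee'.
One capturing group, so `findall` returns just the captured substring from each match — 2 in all.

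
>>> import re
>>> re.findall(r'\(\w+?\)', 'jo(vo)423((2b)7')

['(vo)', '(2b)']

Since nothing is captured, `findall` lists the 2 matched substrings directly.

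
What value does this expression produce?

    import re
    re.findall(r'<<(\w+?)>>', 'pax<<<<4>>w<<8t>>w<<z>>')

['4', '8t', 'z']

Matches: at [5:10] match '<<4>>', group 1 = '4'; at [11:17] match '<<8t>>', group 1 = '8t'; at [18:23] match '<<z>>', group 1 = 'z'.
One capturing group, so `findall` returns just the captured substring from each match — 3 in all.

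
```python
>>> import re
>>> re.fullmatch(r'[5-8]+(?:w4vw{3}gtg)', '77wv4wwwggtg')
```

None

Pattern: one or more of a character in [5-8]; then the literal 'w4v', then exactly 3 of a literal 'w', then the literal 'gtg' (non-capturing group).
For `fullmatch`, every character of the input must be accounted for by the pattern.
Here the pattern can't cover the whole string, so the call returns None.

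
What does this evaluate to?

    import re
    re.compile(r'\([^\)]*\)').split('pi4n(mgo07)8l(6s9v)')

Matches to split on: at [4:11] → '(mgo07)'; at [13:19] → '(6s9v)'.
Splitting on the pattern gives 3 pieces.

['pi4n', '8l', '']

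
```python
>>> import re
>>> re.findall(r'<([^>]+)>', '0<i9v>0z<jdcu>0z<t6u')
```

['i9v', 'jdcu']

Matches: at [1:6] match '<i9v>', group 1 = 'i9v'; at [8:14] match '<jdcu>', group 1 = 'jdcu'.
One capturing group, so `findall` returns just the captured substring from each match — 2 in all.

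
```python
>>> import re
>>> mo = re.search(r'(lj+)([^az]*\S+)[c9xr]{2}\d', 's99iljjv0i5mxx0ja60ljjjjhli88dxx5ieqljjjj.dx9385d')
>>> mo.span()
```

(4, 46)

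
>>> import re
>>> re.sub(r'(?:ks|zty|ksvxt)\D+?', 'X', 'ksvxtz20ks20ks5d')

'Xxtz20ks20ks5d'

`|` is ordered: at each position the engine commits to the first alternative that works.
Matches: at [0:3] → 'ksv'.
Every occurrence is swapped for 'X'.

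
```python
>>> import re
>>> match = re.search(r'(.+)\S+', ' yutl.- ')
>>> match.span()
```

Pattern: one or more of any character (captured); then one or more of a non-whitespace character.
The match spans [0:7] → ' yutl.-'.

(0, 7)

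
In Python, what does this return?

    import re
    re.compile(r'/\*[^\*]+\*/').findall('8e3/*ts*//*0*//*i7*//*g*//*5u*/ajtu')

['/*ts*/', '/*0*/', '/*i7*/', '/*g*/', '/*5u*/']

Scanning left to right: at [3:9] → '/*ts*/'; at [9:14] → '/*0*/'; at [14:20] → '/*i7*/'; at [20:25] → '/*g*/'; at [25:31] → '/*5u*/'.
No capturing groups, so `findall` returns the 5 full match strings.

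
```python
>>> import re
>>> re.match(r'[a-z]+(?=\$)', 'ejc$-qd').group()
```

Because the assertion is zero-width, the text it checks is not consumed and won't appear in the result.
`match` is anchored at position 0; if the pattern doesn't fit there, it returns None.
The match spans [0:3] → 'ejc'.

'ejc'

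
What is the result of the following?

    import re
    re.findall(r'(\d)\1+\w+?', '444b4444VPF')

['4', '4']

The backreference `\1` re-matches whatever the first group consumed, character for character.
Walking the string: at [0:4] match '444b', group 1 = '4'; at [4:9] match '4444V', group 1 = '4'.
`findall` collects group 1 from each match (2 total).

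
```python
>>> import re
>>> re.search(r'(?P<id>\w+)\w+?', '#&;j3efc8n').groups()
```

Pattern: one or more of a word character (captured as 'id'); then one or more of a word character (lazy).
`re.search` tries every starting position until one works.
The match spans [3:10] → 'j3efc8n'.
Captured: group 1 = 'j3efc8'.

('j3efc8',)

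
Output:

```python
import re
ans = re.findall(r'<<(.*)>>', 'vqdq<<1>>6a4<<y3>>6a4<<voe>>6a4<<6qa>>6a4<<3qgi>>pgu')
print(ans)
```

Scanning left to right: at [4:49] match '<<1>>6a4<<y3>>6a4<<voe>>6a4<<6qa>>6a4<<3qgi>>', group 1 = '1>>6a4<<y3>>6a4<<voe>>6a4<<6qa>>6a4<<3qgi'.
Because there's exactly one group, `findall` drops the full match and keeps group 1 from the one hit.

['1>>6a4<<y3>>6a4<<voe>>6a4<<6qa>>6a4<<3qgi']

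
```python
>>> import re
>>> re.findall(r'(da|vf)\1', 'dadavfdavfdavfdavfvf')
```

The backreference `\1` re-matches whatever the first group consumed, character for character.
Walking the string: at [0:4] match 'dada', group 1 = 'da'; at [16:20] match 'vfvf', group 1 = 'vf'.
Because there's exactly one group, `findall` drops the full match and keeps group 1 from each hit.

['da', 'vf']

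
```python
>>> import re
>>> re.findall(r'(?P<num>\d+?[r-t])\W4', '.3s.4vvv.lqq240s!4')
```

This matches one or more of a digit (lazy), then a character in [r-t] (captured as 'num'); then a non-word character, then a literal '4'.
Scanning left to right: at [1:5] match '3s.4', group 1 = '3s'; at [12:18] match '240s!4', group 1 = '240s'.
Because there's exactly one group, `findall` drops the full match and keeps group 1 from each hit.

['3s', '240s']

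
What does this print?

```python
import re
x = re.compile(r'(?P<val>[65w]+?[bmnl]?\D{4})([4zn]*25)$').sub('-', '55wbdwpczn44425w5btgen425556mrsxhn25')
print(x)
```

Each match is replaced by '-'.

55wbdwpczn44425w5btgen42-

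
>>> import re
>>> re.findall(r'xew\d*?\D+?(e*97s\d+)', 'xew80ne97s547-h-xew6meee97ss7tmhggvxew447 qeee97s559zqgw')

['e97s547', 'eee97s559']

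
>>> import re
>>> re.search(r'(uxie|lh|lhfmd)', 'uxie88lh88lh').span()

(0, 4)

`search` walks the string left to right and returns the first match it finds.
The match spans [0:4] → 'uxie'.
Captured: group 1 = 'uxie'.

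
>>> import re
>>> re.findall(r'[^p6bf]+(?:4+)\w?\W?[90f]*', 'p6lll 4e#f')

With no groups in the pattern, `findall` gives back each whole match — 1 here.

['lll 4e#f']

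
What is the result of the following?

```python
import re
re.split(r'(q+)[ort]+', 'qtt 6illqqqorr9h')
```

The group in the pattern means `split` returns the separators' captures alongside the pieces.

['', 'q', ' 6ill', 'qqq', '9h']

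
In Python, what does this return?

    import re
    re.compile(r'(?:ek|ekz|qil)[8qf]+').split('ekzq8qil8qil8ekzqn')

['', 'il8', '', 'n']

Matches to split on: at [0:6] → 'ekzq8q'; at [9:13] → 'qil8'; at [13:17] → 'ekzq'.
Splitting on the pattern gives 4 pieces.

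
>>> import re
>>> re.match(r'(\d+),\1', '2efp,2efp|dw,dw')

None

The backreference `\1` re-matches whatever the first group consumed, character for character.
`match` is anchored at position 0; if the pattern doesn't fit there, it returns None.
Here the string doesn't start with a match, so the call returns None.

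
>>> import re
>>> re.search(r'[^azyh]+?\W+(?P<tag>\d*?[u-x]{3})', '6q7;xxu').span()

(0, 7)

The pattern matches one or more of any character except [azyh] (lazy), then one or more of a non-word character; then zero or more of a digit (lazy), then exactly 3 of a character in [u-x] (captured as 'tag').
`re.search` tries every starting position until one works.
The match spans [0:7] → '6q7;xxu'.
Captured: group 1 = 'xxu'.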